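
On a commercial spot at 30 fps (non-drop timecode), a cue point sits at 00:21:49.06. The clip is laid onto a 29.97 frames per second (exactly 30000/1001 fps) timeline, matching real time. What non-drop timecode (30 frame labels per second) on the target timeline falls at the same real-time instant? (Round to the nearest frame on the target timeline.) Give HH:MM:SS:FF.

00:21:47:27

Source frame index: (0×3600 + 21×60 + 49) × 30 + 6 = 39276.
Real time: 39276 / (30) = 6546/5 s.
Target frame: (6546/5) × (30000/1001) = 39276000/1001 ≈ 39236.763 → 39237.
At 30 labels/s: frame 39237 → 00:21:47:27.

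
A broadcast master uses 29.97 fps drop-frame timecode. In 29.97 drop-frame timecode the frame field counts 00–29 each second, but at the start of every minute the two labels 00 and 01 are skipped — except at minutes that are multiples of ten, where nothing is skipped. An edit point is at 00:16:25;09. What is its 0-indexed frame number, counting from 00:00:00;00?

29529

Complete 10-minute blocks: 1, each 17982 frames → 17982.
Remaining 6 whole minutes in the current block: 1800 + 5 × 1798 = 10790 frames.
Within the current minute: 25 × 30 + 9 − 2 = 757 (labels ;00/;01 skipped at this minute). Total = 17982 + 10790 + 757 = 29529.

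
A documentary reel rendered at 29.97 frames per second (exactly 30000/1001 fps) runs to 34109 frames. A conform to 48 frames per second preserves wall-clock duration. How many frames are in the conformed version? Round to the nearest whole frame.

54629 frames

Frames at target rate = 34109 × (48) / (30000/1001) = 34143109/625 ≈ 54628.974.
Nearest whole frame: 54629.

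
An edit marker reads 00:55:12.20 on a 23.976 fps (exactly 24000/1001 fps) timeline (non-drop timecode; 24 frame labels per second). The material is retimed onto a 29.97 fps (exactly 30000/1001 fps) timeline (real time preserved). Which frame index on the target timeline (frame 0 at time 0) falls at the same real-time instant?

frame 99385

Source frame index: (0×3600 + 55×60 + 12) × 24 + 20 = 79508.
Real time: 79508 / (24000/1001) = 19896877/6000 s.
Target frame: (19896877/6000) × (30000/1001) = 99385.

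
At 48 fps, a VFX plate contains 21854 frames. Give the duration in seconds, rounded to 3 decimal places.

Running time = 21854 × 1/48 = 10927/24 s ≈ 455.292 s.

455.292 seconds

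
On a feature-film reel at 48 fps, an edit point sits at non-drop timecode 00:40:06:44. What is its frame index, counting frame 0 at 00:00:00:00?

Total seconds to the label: (0 × 3600 + 40 × 60 + 6) = 2406.
Frame index = 2406 × 48 + 44 = 115532.

frame 115532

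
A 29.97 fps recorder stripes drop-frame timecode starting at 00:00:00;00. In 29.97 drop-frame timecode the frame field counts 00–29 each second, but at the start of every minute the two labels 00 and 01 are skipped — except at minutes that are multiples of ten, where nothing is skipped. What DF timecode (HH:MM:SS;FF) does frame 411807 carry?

Each 10-minute DF block holds 10 × 60 × 30 − 9 × 2 = 17982 frames. 411807 ÷ 17982 → 22 full blocks, remainder 16203.
Within the partial block the first minute is 1800 frames and each further minute 1798, so 9 further minute boundaries passed. Total skipped labels = 18 × 22 + 2 × 9 = 414.
Non-drop label index = 411807 + 414 = 412221; at 30 labels/s that is 03:49:00:21, i.e. DF 03:49:00;21.

03:49:00;21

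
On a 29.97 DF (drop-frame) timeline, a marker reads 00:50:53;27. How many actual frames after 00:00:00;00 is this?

Complete 10-minute blocks: 5, each 17982 frames → 89910.
Remaining 0 whole minutes in the current block: 0 frames.
Within the current minute: 53 × 30 + 27 = 1617. Total = 89910 + 0 + 1617 = 91527.

91527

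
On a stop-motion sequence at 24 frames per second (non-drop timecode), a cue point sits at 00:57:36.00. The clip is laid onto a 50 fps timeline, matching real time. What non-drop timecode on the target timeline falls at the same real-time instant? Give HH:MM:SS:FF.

Source frame index: (0×3600 + 57×60 + 36) × 24 + 0 = 82944.
Real time: 82944 / (24) = 3456 s.
Target frame: (3456) × (50) = 172800.
At 50 labels/s: frame 172800 → 00:57:36:00.

00:57:36:00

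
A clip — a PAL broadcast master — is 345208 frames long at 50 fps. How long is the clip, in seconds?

6904.16 seconds

Running time = 345208 / (50) = 6904.16 s.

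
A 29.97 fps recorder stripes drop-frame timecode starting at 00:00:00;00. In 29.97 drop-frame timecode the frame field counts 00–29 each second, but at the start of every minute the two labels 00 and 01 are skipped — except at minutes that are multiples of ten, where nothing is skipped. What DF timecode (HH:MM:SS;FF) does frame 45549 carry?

00:25:19;25

Each 10-minute DF block holds 10 × 60 × 30 − 9 × 2 = 17982 frames. 45549 ÷ 17982 → 2 full blocks, remainder 9585.
Within the partial block the first minute is 1800 frames and each further minute 1798, so 5 further minute boundaries passed. Total skipped labels = 18 × 2 + 2 × 5 = 46.
Non-drop label index = 45549 + 46 = 45595; at 30 labels/s that is 00:25:19:25, i.e. DF 00:25:19;25.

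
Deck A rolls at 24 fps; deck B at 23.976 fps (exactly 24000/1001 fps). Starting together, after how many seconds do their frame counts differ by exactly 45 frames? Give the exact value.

The gap grows by |24000/1001 − 24| = 24/1001 frames per second.
Time for a 45-frame gap: 45 ÷ (24/1001) = 1876.875 s.

1876.875 seconds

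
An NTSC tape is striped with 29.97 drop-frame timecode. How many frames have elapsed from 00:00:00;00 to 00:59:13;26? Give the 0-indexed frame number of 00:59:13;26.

106508

Complete 10-minute blocks: 5, each 17982 frames → 89910.
Remaining 9 whole minutes in the current block: 1800 + 8 × 1798 = 16184 frames.
Within the current minute: 13 × 30 + 26 − 2 = 414 (labels ;00/;01 skipped at this minute). Total = 89910 + 16184 + 414 = 106508.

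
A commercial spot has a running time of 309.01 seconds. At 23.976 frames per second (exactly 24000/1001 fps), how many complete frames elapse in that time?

7408 frames

Frames = 309.01 × 24000/1001 = 570480/77 ≈ 7408.8312.
Complete frames: 7408.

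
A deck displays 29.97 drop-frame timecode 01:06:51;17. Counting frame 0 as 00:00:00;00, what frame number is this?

120227

Complete 10-minute blocks: 6, each 17982 frames → 107892.
Remaining 6 whole minutes in the current block: 1800 + 5 × 1798 = 10790 frames.
Within the current minute: 51 × 30 + 17 − 2 = 1545 (labels ;00/;01 skipped at this minute). Total = 107892 + 10790 + 1545 = 120227.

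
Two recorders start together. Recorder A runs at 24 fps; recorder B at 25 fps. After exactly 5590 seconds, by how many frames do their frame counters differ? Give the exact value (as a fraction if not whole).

A emits 24 × 5590 = 134160 frames; B emits 25 × 5590 = 139750.
Difference = 5590 frames; B is ahead of A.

5590 frames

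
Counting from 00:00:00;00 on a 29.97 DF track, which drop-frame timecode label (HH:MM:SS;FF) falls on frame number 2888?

00:01:36;10

Each 10-minute DF block holds 10 × 60 × 30 − 9 × 2 = 17982 frames. 2888 ÷ 17982 → 0 full blocks, remainder 2888.
Within the partial block the first minute is 1800 frames and each further minute 1798, so 1 further minute boundary passed. Total skipped labels = 18 × 0 + 2 × 1 = 2.
Non-drop label index = 2888 + 2 = 2890; at 30 labels/s that is 00:01:36:10, i.e. DF 00:01:36;10.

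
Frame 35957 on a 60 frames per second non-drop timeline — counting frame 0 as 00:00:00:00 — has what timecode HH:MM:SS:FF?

35957 ÷ 60 = 599 full seconds, remainder 17 frames.
599 s = 0 h 9 min 59 s.
Timecode: 00:09:59:17.

00:09:59:17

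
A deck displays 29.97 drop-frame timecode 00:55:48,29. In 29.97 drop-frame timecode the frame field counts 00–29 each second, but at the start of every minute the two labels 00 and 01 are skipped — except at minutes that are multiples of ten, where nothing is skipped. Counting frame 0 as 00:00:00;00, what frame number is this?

As if non-drop at 30 labels/s: (0 × 3600 + 55 × 60 + 48) × 30 + 29 = 100469.
Minute boundaries passed: 55; those not divisible by 10: 55 − 5 = 50; dropped labels = 2 × 50 = 100.
Actual frame index = 100469 − 100 = 100369.

100369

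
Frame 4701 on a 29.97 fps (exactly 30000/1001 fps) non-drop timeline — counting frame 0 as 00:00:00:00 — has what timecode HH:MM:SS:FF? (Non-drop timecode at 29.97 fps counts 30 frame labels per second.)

4701 ÷ 30 = 156 full seconds, remainder 21 frames.
156 s = 0 h 2 min 36 s.
Timecode: 00:02:36:21.

00:02:36:21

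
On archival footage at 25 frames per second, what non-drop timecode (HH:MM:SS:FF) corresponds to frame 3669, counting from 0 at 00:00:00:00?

00:02:26:19

3669 ÷ 25 = 146 full seconds, remainder 19 frames.
146 s = 0 h 2 min 26 s.
Timecode: 00:02:26:19.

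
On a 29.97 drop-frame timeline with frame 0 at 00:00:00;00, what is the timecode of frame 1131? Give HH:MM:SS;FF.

00:00:37;21

Each 10-minute DF block holds 10 × 60 × 30 − 9 × 2 = 17982 frames. 1131 ÷ 17982 → 0 full blocks, remainder 1131.
Within the partial block the first minute is 1800 frames and each further minute 1798, so 0 further minute boundaries passed. Total skipped labels = 18 × 0 + 2 × 0 = 0.
Non-drop label index = 1131 + 0 = 1131; at 30 labels/s that is 00:00:37:21, i.e. DF 00:00:37;21.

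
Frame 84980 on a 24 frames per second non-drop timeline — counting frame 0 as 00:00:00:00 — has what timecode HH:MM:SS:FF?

84980 ÷ 24 = 3540 full seconds, remainder 20 frames.
3540 s = 0 h 59 min 0 s.
Timecode: 00:59:00:20.

00:59:00:20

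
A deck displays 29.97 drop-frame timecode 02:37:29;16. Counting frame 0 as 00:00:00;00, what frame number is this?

Complete 10-minute blocks: 15, each 17982 frames → 269730.
Remaining 7 whole minutes in the current block: 1800 + 6 × 1798 = 12588 frames.
Within the current minute: 29 × 30 + 16 − 2 = 884 (labels ;00/;01 skipped at this minute). Total = 269730 + 12588 + 884 = 283202.

283202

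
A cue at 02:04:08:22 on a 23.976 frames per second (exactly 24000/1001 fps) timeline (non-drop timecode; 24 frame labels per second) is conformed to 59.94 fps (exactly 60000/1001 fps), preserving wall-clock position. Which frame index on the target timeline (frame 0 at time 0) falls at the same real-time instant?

Source frame index: (2×3600 + 4×60 + 8) × 24 + 22 = 178774.
Real time: 178774 / (24000/1001) = 89476387/12000 s.
Target frame: (89476387/12000) × (60000/1001) = 446935.

frame 446935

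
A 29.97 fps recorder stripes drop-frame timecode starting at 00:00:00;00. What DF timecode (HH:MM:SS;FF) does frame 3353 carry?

00:01:51;25

Each 10-minute DF block holds 10 × 60 × 30 − 9 × 2 = 17982 frames. 3353 ÷ 17982 → 0 full blocks, remainder 3353.
Within the partial block the first minute is 1800 frames and each further minute 1798, so 1 further minute boundary passed. Total skipped labels = 18 × 0 + 2 × 1 = 2.
Non-drop label index = 3353 + 2 = 3355; at 30 labels/s that is 00:01:51:25, i.e. DF 00:01:51;25.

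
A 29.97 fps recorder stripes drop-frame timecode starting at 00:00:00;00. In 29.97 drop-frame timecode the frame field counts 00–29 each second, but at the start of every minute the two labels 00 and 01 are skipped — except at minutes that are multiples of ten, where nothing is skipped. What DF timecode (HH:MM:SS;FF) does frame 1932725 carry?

17:54:48;19

Each 10-minute DF block holds 10 × 60 × 30 − 9 × 2 = 17982 frames. 1932725 ÷ 17982 → 107 full blocks, remainder 8651.
Within the partial block the first minute is 1800 frames and each further minute 1798, so 4 further minute boundaries passed. Total skipped labels = 18 × 107 + 2 × 4 = 1934.
Non-drop label index = 1932725 + 1934 = 1934659; at 30 labels/s that is 17:54:48:19, i.e. DF 17:54:48;19.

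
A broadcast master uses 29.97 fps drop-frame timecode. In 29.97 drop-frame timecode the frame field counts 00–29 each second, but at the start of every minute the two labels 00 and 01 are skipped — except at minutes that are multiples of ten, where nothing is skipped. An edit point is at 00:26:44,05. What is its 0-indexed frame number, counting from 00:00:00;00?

48077

Complete 10-minute blocks: 2, each 17982 frames → 35964.
Remaining 6 whole minutes in the current block: 1800 + 5 × 1798 = 10790 frames.
Within the current minute: 44 × 30 + 5 − 2 = 1323 (labels ;00/;01 skipped at this minute). Total = 35964 + 10790 + 1323 = 48077.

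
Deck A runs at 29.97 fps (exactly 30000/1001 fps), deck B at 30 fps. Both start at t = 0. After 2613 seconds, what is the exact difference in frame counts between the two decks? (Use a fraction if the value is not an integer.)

6030/77 frames

A emits 30000/1001 × 2613 = 6030000/77 frames; B emits 30 × 2613 = 78390.
Difference = 6030/77 frames (≈ 78.3117); B is ahead of A.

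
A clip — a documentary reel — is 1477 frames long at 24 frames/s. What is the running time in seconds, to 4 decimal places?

61.5417 seconds

Running time = 1477 × 1/24 = 1477/24 s ≈ 61.5417 s.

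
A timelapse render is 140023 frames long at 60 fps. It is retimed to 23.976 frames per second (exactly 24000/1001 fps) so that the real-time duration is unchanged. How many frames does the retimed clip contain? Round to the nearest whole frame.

55953 frames

Frames at target rate = 140023 × (24000/1001) / (60) = 4308400/77 ≈ 55953.247.
Nearest whole frame: 55953.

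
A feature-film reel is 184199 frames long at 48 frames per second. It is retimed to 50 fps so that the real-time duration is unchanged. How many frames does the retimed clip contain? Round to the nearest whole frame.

191874 frames

Frames at target rate = 184199 × (50) / (48) = 4604975/24 ≈ 191873.958.
Nearest whole frame: 191874.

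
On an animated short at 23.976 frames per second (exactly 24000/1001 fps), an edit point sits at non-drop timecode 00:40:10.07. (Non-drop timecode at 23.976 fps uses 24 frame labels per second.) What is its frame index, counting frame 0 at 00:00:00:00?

Total seconds to the label: (0 × 3600 + 40 × 60 + 10) = 2410.
Frame index = 2410 × 24 + 7 = 57847.

57847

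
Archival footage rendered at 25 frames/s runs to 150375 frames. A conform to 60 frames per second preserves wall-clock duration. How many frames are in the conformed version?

Target frames = source frames × (target rate / source rate) = 150375 × (60)/(25) = 150375 × 12/5 = 360900.

360900 frames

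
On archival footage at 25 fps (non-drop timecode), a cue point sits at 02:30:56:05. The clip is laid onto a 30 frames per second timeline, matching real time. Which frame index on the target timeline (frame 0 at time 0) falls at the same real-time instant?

Source frame index: (2×3600 + 30×60 + 56) × 25 + 5 = 226405.
Real time: 226405 / (25) = 45281/5 s.
Target frame: (45281/5) × (30) = 271686.

frame 271686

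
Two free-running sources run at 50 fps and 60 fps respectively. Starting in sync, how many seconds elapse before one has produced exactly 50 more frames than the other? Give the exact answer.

The gap grows by |60 − 50| = 10 frames per second.
Time for a 50-frame gap: 50 ÷ (10) = 5 s.

5 seconds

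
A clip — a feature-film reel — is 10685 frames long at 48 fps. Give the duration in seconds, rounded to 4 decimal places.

222.6042 seconds

Running time = 10685 × 1/48 = 10685/48 s ≈ 222.6042 s.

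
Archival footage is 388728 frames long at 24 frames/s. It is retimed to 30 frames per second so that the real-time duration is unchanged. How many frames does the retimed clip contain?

485910 frames

Frames at target rate = 388728 × (30) / (24) = 485910.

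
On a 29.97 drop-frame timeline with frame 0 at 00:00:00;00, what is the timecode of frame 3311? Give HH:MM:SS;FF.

Ten DF minutes hold 17982 frames, so frame 3311 lies in block 0 (frames 0–17981) with 3311 frames into that block.
The block's first minute is 1800 frames and the rest 1798 each; 3311 frames reaches minute 1, so 0 × 18 + 1 × 2 = 2 labels have been skipped so far.
Adding those back, label number 3311 + 2 = 3313 at 30 labels/s is 110 s + 13 f = 0 h 1 min 50 s frame 13, i.e. 00:01:50;13.

00:01:50;13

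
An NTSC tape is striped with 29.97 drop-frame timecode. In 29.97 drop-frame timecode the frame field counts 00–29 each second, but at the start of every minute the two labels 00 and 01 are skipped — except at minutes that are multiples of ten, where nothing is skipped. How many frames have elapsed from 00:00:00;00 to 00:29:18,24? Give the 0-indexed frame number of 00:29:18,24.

Complete 10-minute blocks: 2, each 17982 frames → 35964.
Remaining 9 whole minutes in the current block: 1800 + 8 × 1798 = 16184 frames.
Within the current minute: 18 × 30 + 24 − 2 = 562 (labels ;00/;01 skipped at this minute). Total = 35964 + 16184 + 562 = 52710.

52710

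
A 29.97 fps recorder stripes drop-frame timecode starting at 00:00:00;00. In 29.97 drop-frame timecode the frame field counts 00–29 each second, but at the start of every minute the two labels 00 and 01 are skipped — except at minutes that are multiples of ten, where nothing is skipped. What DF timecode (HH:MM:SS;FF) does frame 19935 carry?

Each 10-minute DF block holds 10 × 60 × 30 − 9 × 2 = 17982 frames. 19935 ÷ 17982 → 1 full block, remainder 1953.
Within the partial block the first minute is 1800 frames and each further minute 1798, so 1 further minute boundary passed. Total skipped labels = 18 × 1 + 2 × 1 = 20.
Non-drop label index = 19935 + 20 = 19955; at 30 labels/s that is 00:11:05:05, i.e. DF 00:11:05;05.

00:11:05;05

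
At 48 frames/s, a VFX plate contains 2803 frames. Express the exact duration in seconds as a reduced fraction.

Running time = 2803 ÷ (48) = 2803 × 1/48 = 2803/48 s.

2803/48 seconds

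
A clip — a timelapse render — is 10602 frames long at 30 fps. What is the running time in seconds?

353.4 seconds

Running time = 10602 / (30) = 353.4 s.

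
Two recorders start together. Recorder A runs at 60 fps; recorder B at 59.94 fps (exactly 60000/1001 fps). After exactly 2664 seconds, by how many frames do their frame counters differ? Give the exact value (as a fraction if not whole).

A emits 60 × 2664 = 159840 frames; B emits 60000/1001 × 2664 = 159840000/1001.
Difference = 159840/1001 frames (≈ 159.6803); B is behind A.

159840/1001 frames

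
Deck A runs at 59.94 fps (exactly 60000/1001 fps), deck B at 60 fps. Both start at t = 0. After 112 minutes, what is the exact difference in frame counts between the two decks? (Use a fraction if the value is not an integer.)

57600/143 frames

112 min = 6720 s.
A emits 60000/1001 × 6720 = 57600000/143 frames; B emits 60 × 6720 = 403200.
Difference = 57600/143 frames (≈ 402.7972); B is ahead of A.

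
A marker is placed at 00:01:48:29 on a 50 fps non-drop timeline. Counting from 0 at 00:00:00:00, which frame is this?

frame 5429

Total seconds to the label: (0 × 3600 + 1 × 60 + 48) = 108.
Frame index = 108 × 50 + 29 = 5429.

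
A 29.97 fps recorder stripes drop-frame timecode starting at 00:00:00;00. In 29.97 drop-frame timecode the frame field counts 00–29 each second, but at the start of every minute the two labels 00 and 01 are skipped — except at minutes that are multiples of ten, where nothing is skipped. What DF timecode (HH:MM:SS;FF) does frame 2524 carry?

Each 10-minute DF block holds 10 × 60 × 30 − 9 × 2 = 17982 frames. 2524 ÷ 17982 → 0 full blocks, remainder 2524.
Within the partial block the first minute is 1800 frames and each further minute 1798, so 1 further minute boundary passed. Total skipped labels = 18 × 0 + 2 × 1 = 2.
Non-drop label index = 2524 + 2 = 2526; at 30 labels/s that is 00:01:24:06, i.e. DF 00:01:24;06.

00:01:24;06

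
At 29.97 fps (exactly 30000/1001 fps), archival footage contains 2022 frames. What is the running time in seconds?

67.4674 seconds

Running time = 2022 / (30000/1001) = 67.4674 s.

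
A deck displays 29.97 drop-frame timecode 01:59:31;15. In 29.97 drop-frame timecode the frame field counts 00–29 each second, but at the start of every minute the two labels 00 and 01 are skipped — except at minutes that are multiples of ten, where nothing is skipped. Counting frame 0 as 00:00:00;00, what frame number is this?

As if non-drop at 30 labels/s: (1 × 3600 + 59 × 60 + 31) × 30 + 15 = 215145.
Minute boundaries passed: 119; those not divisible by 10: 119 − 11 = 108; dropped labels = 2 × 108 = 216.
Actual frame index = 215145 − 216 = 214929.

214929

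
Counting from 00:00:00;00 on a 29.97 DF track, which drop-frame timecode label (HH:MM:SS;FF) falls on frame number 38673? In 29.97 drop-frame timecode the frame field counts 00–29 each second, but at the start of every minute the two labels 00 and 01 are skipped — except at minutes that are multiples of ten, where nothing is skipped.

00:21:30;11

Ten DF minutes hold 17982 frames, so frame 38673 lies in block 2 (frames 35964–53945) with 2709 frames into that block.
The block's first minute is 1800 frames and the rest 1798 each; 2709 frames reaches minute 1, so 2 × 18 + 1 × 2 = 38 labels have been skipped so far.
Adding those back, label number 38673 + 38 = 38711 at 30 labels/s is 1290 s + 11 f = 0 h 21 min 30 s frame 11, i.e. 00:21:30;11.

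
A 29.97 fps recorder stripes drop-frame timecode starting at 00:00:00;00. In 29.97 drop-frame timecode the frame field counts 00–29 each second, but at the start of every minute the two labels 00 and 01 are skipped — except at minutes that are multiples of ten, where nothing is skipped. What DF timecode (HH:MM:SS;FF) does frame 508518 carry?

Ten DF minutes hold 17982 frames, so frame 508518 lies in block 28 (frames 503496–521477) with 5022 frames into that block.
The block's first minute is 1800 frames and the rest 1798 each; 5022 frames reaches minute 2, so 28 × 18 + 2 × 2 = 508 labels have been skipped so far.
Adding those back, label number 508518 + 508 = 509026 at 30 labels/s is 16967 s + 16 f = 4 h 42 min 47 s frame 16, i.e. 04:42:47;16.

04:42:47;16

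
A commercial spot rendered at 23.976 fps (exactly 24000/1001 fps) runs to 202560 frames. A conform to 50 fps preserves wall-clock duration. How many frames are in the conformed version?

Target frames = source frames × (target rate / source rate) = 202560 × (50)/(24000/1001) = 202560 × 1001/480 = 422422.

422422 frames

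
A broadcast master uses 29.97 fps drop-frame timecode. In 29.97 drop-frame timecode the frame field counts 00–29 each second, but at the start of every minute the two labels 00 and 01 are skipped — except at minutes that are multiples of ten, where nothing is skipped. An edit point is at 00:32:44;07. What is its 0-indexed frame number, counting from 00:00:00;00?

As if non-drop at 30 labels/s: (0 × 3600 + 32 × 60 + 44) × 30 + 7 = 58927.
Minute boundaries passed: 32; those not divisible by 10: 32 − 3 = 29; dropped labels = 2 × 29 = 58.
Actual frame index = 58927 − 58 = 58869.

58869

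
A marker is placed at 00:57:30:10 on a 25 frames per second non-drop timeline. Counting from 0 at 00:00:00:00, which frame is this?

Total seconds to the label: (0 × 3600 + 57 × 60 + 30) = 3450.
Frame index = 3450 × 25 + 10 = 86260.

frame 86260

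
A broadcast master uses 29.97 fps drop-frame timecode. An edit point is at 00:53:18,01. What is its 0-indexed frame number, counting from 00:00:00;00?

As if non-drop at 30 labels/s: (0 × 3600 + 53 × 60 + 18) × 30 + 1 = 95941.
Minute boundaries passed: 53; those not divisible by 10: 53 − 5 = 48; dropped labels = 2 × 48 = 96.
Actual frame index = 95941 − 96 = 95845.

95845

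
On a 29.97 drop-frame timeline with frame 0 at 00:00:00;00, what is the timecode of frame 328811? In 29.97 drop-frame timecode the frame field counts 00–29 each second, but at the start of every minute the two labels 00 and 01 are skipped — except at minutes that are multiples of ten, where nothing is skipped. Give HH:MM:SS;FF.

Ten DF minutes hold 17982 frames, so frame 328811 lies in block 18 (frames 323676–341657) with 5135 frames into that block.
The block's first minute is 1800 frames and the rest 1798 each; 5135 frames reaches minute 2, so 18 × 18 + 2 × 2 = 328 labels have been skipped so far.
Adding those back, label number 328811 + 328 = 329139 at 30 labels/s is 10971 s + 9 f = 3 h 2 min 51 s frame 9, i.e. 03:02:51;09.

03:02:51;09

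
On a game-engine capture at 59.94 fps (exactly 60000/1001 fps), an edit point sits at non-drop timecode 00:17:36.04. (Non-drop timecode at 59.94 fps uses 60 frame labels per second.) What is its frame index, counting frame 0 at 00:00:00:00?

frame 63364

Total seconds to the label: (0 × 3600 + 17 × 60 + 36) = 1056.
Frame index = 1056 × 60 + 4 = 63364.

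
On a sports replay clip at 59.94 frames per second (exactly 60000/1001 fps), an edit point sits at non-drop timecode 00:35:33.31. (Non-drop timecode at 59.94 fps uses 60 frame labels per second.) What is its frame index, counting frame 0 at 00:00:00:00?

Total seconds to the label: (0 × 3600 + 35 × 60 + 33) = 2133.
Frame index = 2133 × 60 + 31 = 128011.

frame 128011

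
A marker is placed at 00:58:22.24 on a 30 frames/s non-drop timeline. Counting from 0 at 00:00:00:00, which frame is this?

Total seconds to the label: (0 × 3600 + 58 × 60 + 22) = 3502.
Frame index = 3502 × 30 + 24 = 105084.

105084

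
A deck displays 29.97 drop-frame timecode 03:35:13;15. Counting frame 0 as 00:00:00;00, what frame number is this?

387017

Complete 10-minute blocks: 21, each 17982 frames → 377622.
Remaining 5 whole minutes in the current block: 1800 + 4 × 1798 = 8992 frames.
Within the current minute: 13 × 30 + 15 − 2 = 403 (labels ;00/;01 skipped at this minute). Total = 377622 + 8992 + 403 = 387017.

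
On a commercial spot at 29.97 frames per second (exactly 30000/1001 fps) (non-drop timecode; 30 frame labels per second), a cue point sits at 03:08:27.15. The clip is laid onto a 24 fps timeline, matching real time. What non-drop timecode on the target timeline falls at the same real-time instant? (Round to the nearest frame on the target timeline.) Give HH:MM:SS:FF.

Source frame index: (3×3600 + 8×60 + 27) × 30 + 15 = 339225.
Real time: 339225 / (30000/1001) = 4527523/400 s.
Target frame: (4527523/400) × (24) = 13582569/50 ≈ 271651.380 → 271651.
At 24 labels/s: frame 271651 → 03:08:38:19.

03:08:38:19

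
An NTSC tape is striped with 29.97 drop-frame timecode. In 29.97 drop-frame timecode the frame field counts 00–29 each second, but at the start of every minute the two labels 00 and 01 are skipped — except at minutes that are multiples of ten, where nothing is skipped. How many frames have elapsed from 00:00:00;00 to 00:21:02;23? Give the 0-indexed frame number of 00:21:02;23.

Complete 10-minute blocks: 2, each 17982 frames → 35964.
Remaining 1 whole minute in the current block: 1800 + 0 × 1798 = 1800 frames.
Within the current minute: 2 × 30 + 23 − 2 = 81 (labels ;00/;01 skipped at this minute). Total = 35964 + 1800 + 81 = 37845.

37845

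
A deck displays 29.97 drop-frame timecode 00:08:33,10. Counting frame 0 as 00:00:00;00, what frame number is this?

As if non-drop at 30 labels/s: (0 × 3600 + 8 × 60 + 33) × 30 + 10 = 15400.
Minute boundaries passed: 8; those not divisible by 10: 8 − 0 = 8; dropped labels = 2 × 8 = 16.
Actual frame index = 15400 − 16 = 15384.

15384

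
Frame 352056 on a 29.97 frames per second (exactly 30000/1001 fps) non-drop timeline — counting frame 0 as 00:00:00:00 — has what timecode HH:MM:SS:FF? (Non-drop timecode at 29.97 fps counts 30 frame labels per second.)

352056 ÷ 30 = 11735 full seconds, remainder 6 frames.
11735 s = 3 h 15 min 35 s.
Timecode: 03:15:35:06.

03:15:35:06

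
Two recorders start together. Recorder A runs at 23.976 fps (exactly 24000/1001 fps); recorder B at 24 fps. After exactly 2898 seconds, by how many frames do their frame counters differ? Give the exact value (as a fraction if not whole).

9936/143 frames

A emits 24000/1001 × 2898 = 9936000/143 frames; B emits 24 × 2898 = 69552.
Difference = 9936/143 frames (≈ 69.4825); B is ahead of A.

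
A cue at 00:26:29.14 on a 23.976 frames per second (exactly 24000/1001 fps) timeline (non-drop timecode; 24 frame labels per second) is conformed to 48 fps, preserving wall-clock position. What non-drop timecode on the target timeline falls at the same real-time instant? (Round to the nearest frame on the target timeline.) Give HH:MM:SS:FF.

00:26:31:08

Source frame index: (0×3600 + 26×60 + 29) × 24 + 14 = 38150.
Real time: 38150 / (24000/1001) = 763763/480 s.
Target frame: (763763/480) × (48) = 763763/10 ≈ 76376.300 → 76376.
At 48 labels/s: frame 76376 → 00:26:31:08.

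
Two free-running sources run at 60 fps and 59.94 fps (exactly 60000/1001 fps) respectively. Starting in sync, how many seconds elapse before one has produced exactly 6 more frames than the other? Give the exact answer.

The gap grows by |60000/1001 − 60| = 60/1001 frames per second.
Time for a 6-frame gap: 6 ÷ (60/1001) = 100.1 s.

100.1 seconds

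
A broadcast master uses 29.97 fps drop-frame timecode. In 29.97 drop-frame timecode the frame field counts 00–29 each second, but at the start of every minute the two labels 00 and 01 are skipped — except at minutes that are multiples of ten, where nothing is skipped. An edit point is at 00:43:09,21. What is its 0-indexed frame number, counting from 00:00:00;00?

As if non-drop at 30 labels/s: (0 × 3600 + 43 × 60 + 9) × 30 + 21 = 77691.
Minute boundaries passed: 43; those not divisible by 10: 43 − 4 = 39; dropped labels = 2 × 39 = 78.
Actual frame index = 77691 − 78 = 77613.

77613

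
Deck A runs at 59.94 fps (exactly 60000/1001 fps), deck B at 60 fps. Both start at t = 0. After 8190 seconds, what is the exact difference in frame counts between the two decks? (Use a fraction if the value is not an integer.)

A emits 60000/1001 × 8190 = 5400000/11 frames; B emits 60 × 8190 = 491400.
Difference = 5400/11 frames (≈ 490.9091); B is ahead of A.

5400/11 frames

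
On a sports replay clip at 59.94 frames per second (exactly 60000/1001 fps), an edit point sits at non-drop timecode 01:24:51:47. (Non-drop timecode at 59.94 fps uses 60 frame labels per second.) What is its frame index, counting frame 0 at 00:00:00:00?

305507

Total seconds to the label: (1 × 3600 + 24 × 60 + 51) = 5091.
Frame index = 5091 × 60 + 47 = 305507.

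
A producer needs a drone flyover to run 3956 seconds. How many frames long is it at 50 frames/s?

197800 frames

Frames = 3956 × 50 = 197800.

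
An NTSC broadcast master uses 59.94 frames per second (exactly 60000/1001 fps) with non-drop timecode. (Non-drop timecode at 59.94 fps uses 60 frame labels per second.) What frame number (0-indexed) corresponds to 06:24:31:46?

frame 1384306

Total seconds to the label: (6 × 3600 + 24 × 60 + 31) = 23071.
Frame index = 23071 × 60 + 46 = 1384306.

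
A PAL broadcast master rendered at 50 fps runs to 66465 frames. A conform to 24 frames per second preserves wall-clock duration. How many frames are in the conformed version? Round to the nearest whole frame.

31903 frames

Frames at target rate = 66465 × (24) / (50) = 159516/5 ≈ 31903.200.
Nearest whole frame: 31903.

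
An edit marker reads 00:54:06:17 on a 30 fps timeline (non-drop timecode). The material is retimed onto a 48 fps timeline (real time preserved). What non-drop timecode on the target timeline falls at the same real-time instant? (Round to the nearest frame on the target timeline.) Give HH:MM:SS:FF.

00:54:06:27

Source frame index: (0×3600 + 54×60 + 6) × 30 + 17 = 97397.
Real time: 97397 / (30) = 97397/30 s.
Target frame: (97397/30) × (48) = 779176/5 ≈ 155835.200 → 155835.
At 48 labels/s: frame 155835 → 00:54:06:27.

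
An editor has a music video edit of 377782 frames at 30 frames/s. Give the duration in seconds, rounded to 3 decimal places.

Running time = 377782 × 1/30 = 188891/15 s ≈ 12592.733 s.

12592.733 seconds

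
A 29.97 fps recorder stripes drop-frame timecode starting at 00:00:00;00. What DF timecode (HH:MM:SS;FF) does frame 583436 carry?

05:24:27;10

Each 10-minute DF block holds 10 × 60 × 30 − 9 × 2 = 17982 frames. 583436 ÷ 17982 → 32 full blocks, remainder 8012.
Within the partial block the first minute is 1800 frames and each further minute 1798, so 4 further minute boundaries passed. Total skipped labels = 18 × 32 + 2 × 4 = 584.
Non-drop label index = 583436 + 584 = 584020; at 30 labels/s that is 05:24:27:10, i.e. DF 05:24:27;10.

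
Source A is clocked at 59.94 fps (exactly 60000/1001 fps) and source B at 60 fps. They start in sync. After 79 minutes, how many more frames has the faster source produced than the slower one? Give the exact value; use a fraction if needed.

79 min = 4740 s.
A emits 60000/1001 × 4740 = 284400000/1001 frames; B emits 60 × 4740 = 284400.
Difference = 284400/1001 frames (≈ 284.1159); B is ahead of A.

284400/1001 frames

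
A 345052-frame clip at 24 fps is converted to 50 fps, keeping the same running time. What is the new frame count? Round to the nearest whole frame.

718858 frames

Frames at target rate = 345052 × (50) / (24) = 2156575/3 ≈ 718858.333.
Nearest whole frame: 718858.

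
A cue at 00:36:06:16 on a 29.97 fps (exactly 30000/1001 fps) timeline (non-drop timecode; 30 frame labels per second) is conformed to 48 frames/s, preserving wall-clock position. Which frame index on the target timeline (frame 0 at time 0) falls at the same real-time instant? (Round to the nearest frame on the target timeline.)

frame 104098

Source frame index: (0×3600 + 36×60 + 6) × 30 + 16 = 64996.
Real time: 64996 / (30000/1001) = 16265249/7500 s.
Target frame: (16265249/7500) × (48) = 65060996/625 ≈ 104097.594 → 104098.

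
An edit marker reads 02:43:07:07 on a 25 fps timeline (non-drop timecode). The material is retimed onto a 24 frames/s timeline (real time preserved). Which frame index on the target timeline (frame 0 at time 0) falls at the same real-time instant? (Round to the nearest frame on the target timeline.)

Source frame index: (2×3600 + 43×60 + 7) × 25 + 7 = 244682.
Real time: 244682 / (25) = 244682/25 s.
Target frame: (244682/25) × (24) = 5872368/25 ≈ 234894.720 → 234895.

frame 234895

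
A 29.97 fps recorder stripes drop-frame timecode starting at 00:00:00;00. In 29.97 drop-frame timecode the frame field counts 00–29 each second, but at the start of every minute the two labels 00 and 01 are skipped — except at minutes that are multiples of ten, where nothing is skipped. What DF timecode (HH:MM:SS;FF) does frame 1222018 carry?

Ten DF minutes hold 17982 frames, so frame 1222018 lies in block 67 (frames 1204794–1222775) with 17224 frames into that block.
The block's first minute is 1800 frames and the rest 1798 each; 17224 frames reaches minute 9, so 67 × 18 + 9 × 2 = 1224 labels have been skipped so far.
Adding those back, label number 1222018 + 1224 = 1223242 at 30 labels/s is 40774 s + 22 f = 11 h 19 min 34 s frame 22, i.e. 11:19:34;22.

11:19:34;22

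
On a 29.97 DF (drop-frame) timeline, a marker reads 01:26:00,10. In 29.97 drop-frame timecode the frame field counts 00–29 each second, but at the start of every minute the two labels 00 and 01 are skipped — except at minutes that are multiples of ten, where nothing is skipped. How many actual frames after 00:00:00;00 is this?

Complete 10-minute blocks: 8, each 17982 frames → 143856.
Remaining 6 whole minutes in the current block: 1800 + 5 × 1798 = 10790 frames.
Within the current minute: 0 × 30 + 10 − 2 = 8 (labels ;00/;01 skipped at this minute). Total = 143856 + 10790 + 8 = 154654.

154654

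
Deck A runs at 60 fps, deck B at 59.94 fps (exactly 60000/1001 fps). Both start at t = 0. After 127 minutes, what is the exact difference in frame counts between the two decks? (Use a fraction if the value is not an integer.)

457200/1001 frames

127 min = 7620 s.
A emits 60 × 7620 = 457200 frames; B emits 60000/1001 × 7620 = 457200000/1001.
Difference = 457200/1001 frames (≈ 456.7433); B is behind A.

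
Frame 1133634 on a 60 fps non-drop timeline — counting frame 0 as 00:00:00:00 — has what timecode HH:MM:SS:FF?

05:14:53:54

1133634 ÷ 60 = 18893 full seconds, remainder 54 frames.
18893 s = 5 h 14 min 53 s.
Timecode: 05:14:53:54.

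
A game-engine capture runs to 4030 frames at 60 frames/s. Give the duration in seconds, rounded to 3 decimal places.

67.167 seconds

Running time = 4030 × 1/60 = 403/6 s ≈ 67.167 s.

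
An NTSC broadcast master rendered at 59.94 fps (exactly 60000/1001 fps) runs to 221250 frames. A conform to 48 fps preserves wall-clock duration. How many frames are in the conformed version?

Target frames = source frames × (target rate / source rate) = 221250 × (48)/(60000/1001) = 221250 × 1001/1250 = 177177.

177177 frames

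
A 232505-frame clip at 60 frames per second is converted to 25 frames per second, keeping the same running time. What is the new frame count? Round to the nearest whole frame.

96877 frames

Frames at target rate = 232505 × (25) / (60) = 1162525/12 ≈ 96877.083.
Nearest whole frame: 96877.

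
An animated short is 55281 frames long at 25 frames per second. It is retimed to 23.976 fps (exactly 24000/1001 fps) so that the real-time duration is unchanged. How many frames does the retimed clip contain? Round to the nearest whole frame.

53017 frames

Frames at target rate = 55281 × (24000/1001) / (25) = 53069760/1001 ≈ 53016.743.
Nearest whole frame: 53017.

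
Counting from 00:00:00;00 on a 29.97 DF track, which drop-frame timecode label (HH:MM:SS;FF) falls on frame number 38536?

00:21:25;24

Each 10-minute DF block holds 10 × 60 × 30 − 9 × 2 = 17982 frames. 38536 ÷ 17982 → 2 full blocks, remainder 2572.
Within the partial block the first minute is 1800 frames and each further minute 1798, so 1 further minute boundary passed. Total skipped labels = 18 × 2 + 2 × 1 = 38.
Non-drop label index = 38536 + 38 = 38574; at 30 labels/s that is 00:21:25:24, i.e. DF 00:21:25;24.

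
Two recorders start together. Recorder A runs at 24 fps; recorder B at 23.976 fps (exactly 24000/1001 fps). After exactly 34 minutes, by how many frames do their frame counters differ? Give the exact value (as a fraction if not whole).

48960/1001 frames

34 min = 2040 s.
A emits 24 × 2040 = 48960 frames; B emits 24000/1001 × 2040 = 48960000/1001.
Difference = 48960/1001 frames (≈ 48.9111); B is behind A.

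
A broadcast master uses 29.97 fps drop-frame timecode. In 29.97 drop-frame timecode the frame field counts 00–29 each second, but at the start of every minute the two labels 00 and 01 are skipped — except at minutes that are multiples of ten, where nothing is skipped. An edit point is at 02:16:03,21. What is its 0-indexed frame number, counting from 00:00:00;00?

As if non-drop at 30 labels/s: (2 × 3600 + 16 × 60 + 3) × 30 + 21 = 244911.
Minute boundaries passed: 136; those not divisible by 10: 136 − 13 = 123; dropped labels = 2 × 123 = 246.
Actual frame index = 244911 − 246 = 244665.

244665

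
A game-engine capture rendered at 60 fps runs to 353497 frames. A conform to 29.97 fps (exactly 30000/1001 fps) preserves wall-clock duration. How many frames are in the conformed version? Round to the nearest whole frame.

Frames at target rate = 353497 × (30000/1001) / (60) = 176748500/1001 ≈ 176571.928.
Nearest whole frame: 176572.

176572 frames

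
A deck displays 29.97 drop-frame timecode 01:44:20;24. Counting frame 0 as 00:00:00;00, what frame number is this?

Complete 10-minute blocks: 10, each 17982 frames → 179820.
Remaining 4 whole minutes in the current block: 1800 + 3 × 1798 = 7194 frames.
Within the current minute: 20 × 30 + 24 − 2 = 622 (labels ;00/;01 skipped at this minute). Total = 179820 + 7194 + 622 = 187636.

187636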